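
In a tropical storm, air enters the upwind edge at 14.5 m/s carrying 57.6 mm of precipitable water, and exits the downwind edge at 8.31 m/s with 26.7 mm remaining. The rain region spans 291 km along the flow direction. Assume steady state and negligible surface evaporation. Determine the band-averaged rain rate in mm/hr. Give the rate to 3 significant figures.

R ≈ 7.59 mm/hr

Column moisture flux per unit crosswind length is F = V × PW.
Inflow: F_in = 14.5 × 57.6 = 835.2 mm·m/s
Outflow: F_out = 8.31 × 26.7 = 221.877 mm·m/s
Steady-state rate R = (F_in − F_out)/L = (835.2 − 221.877) / 291000 m = 2.108e-03 mm/s.
R = 2.108e-03 × 3600 = 7.59 mm/hr.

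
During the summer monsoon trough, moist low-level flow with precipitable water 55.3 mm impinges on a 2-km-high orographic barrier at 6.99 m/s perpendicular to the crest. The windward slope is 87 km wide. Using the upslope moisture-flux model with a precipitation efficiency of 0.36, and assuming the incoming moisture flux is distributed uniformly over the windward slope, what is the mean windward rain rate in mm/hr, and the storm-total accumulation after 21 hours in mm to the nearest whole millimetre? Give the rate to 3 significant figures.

Incoming column moisture flux per unit ridge length: F = V × PW = 6.99 × 55.3 = 386.547 mm·m/s.
Spread over the 87 km slope with efficiency ε = 0.36: R = ε·F/W = 0.36 × 386.547 / 87000 m = 1.600e-03 mm/s.
R = 1.600e-03 × 3600 = 5.76 mm/hr.
Over 21 h: total = 5.76 × 21 = 120.96 ≈ 121 mm.

R ≈ 5.76 mm/hr; total ≈ 121 mm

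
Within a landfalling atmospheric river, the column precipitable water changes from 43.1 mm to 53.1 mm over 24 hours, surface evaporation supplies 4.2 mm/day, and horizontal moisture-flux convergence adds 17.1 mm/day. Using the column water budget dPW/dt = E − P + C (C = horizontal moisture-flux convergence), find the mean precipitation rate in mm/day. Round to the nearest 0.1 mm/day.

dPW/dt = (53.1 − 43.1) mm / (24/24 day) = +10.000 mm/day.
P = E + C − dPW/dt = 4.2 + (17.1) − (+10.000) = 11.3 mm/day.

P ≈ 11.3 mm/day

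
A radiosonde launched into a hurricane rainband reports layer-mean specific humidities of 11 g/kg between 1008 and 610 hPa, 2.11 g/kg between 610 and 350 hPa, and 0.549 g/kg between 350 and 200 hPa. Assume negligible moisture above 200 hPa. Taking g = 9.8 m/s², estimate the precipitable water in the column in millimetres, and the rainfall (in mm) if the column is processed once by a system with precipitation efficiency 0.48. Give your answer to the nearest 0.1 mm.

Precipitable water is the column-integrated vapour mass per unit area: PW = (1/g) Σ q̄ Δp, with q in kg/kg and Δp in Pa (1 kg/m² of water = 1 mm).
Layer 1008–610 hPa: Δp = 398 hPa = 39800 Pa, q̄ = 0.011 kg/kg → 0.011 × 39800 / 9.8 = 44.67 mm
Layer 610–350 hPa: Δp = 260 hPa = 26000 Pa, q̄ = 0.00211 kg/kg → 0.00211 × 26000 / 9.8 = 5.60 mm
Layer 350–200 hPa: Δp = 150 hPa = 15000 Pa, q̄ = 0.000549 kg/kg → 0.000549 × 15000 / 9.8 = 0.84 mm
PW = 44.67 + 5.60 + 0.84 = 51.11 ≈ 51.1 mm.
Rainfall = ε × PW = 0.48 × 51.1 = 24.5 mm.

PW ≈ 51.1 mm; rainfall ≈ 24.5 mm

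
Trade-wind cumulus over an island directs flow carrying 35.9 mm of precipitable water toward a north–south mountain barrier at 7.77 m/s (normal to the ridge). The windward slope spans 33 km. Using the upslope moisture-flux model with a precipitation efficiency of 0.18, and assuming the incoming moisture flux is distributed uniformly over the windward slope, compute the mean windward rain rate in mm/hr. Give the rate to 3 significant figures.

R ≈ 5.48 mm/hr

Incoming column moisture flux per unit ridge length: F = V × PW = 7.77 × 35.9 = 278.943 mm·m/s.
Spread over the 33 km slope with efficiency ε = 0.18: R = ε·F/W = 0.18 × 278.943 / 33000 m = 1.522e-03 mm/s.
R = 1.522e-03 × 3600 = 5.48 mm/hr.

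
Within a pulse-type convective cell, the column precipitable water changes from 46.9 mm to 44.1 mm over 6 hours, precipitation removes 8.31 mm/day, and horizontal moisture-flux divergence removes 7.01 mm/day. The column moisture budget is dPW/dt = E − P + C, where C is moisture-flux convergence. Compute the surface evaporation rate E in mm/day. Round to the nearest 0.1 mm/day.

E ≈ 4.1 mm/day

dPW/dt = (44.1 − 46.9) mm / (6/24 day) = -11.200 mm/day.
E = dPW/dt + P − C = (-11.200) + 8.31 − (-7.01) = 4.1 mm/day.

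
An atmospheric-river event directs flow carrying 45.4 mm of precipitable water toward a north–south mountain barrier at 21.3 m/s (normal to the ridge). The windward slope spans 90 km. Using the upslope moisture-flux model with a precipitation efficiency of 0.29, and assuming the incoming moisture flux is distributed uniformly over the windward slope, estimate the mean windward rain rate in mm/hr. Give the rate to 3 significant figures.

R ≈ 11.2 mm/hr

Incoming column moisture flux per unit ridge length: F = V × PW = 21.3 × 45.4 = 967.02 mm·m/s.
Spread over the 90 km slope with efficiency ε = 0.29: R = ε·F/W = 0.29 × 967.02 / 90000 m = 3.116e-03 mm/s.
R = 3.116e-03 × 3600 = 11.2 mm/hr.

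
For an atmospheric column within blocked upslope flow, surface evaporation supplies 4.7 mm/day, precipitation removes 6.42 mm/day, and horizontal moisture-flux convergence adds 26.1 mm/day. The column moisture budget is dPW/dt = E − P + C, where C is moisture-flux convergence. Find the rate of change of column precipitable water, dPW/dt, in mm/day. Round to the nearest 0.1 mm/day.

dPW/dt = E − P + C = 4.7 − 6.42 + (26.1) = 24.4 mm/day.

dPW/dt ≈ 24.4 mm/day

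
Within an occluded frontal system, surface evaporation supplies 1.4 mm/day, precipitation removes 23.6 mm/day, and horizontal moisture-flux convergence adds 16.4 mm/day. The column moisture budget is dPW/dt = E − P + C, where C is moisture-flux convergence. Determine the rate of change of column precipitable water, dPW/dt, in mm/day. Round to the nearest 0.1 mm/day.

dPW/dt = E − P + C = 1.4 − 23.6 + (16.4) = -5.8 mm/day.

dPW/dt ≈ -5.8 mm/day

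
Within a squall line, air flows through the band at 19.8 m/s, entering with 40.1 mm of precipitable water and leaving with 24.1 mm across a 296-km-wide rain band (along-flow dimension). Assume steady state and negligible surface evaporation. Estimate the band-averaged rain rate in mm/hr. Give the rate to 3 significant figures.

R ≈ 3.85 mm/hr

Column moisture flux per unit crosswind length is F = V × PW.
Inflow: F_in = 19.8 × 40.1 = 793.98 mm·m/s
Outflow: F_out = 19.8 × 24.1 = 477.18 mm·m/s
Steady-state rate R = (F_in − F_out)/L = (793.98 − 477.18) / 296000 m = 1.070e-03 mm/s.
R = 1.070e-03 × 3600 = 3.85 mm/hr.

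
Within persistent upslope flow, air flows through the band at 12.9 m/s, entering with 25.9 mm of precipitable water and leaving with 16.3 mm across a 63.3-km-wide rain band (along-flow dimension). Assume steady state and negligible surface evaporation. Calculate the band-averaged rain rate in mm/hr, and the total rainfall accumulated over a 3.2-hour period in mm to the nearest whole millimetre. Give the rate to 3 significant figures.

Column moisture flux per unit crosswind length is F = V × PW.
Inflow: F_in = 12.9 × 25.9 = 334.11 mm·m/s
Outflow: F_out = 12.9 × 16.3 = 210.27 mm·m/s
Steady-state rate R = (F_in − F_out)/L = (334.11 − 210.27) / 63300 m = 1.956e-03 mm/s.
R = 1.956e-03 × 3600 = 7.04 mm/hr.
Over 3.2 h: total = 7.04 × 3.2 = 22.528 ≈ 23 mm.

R ≈ 7.04 mm/hr; total ≈ 23 mm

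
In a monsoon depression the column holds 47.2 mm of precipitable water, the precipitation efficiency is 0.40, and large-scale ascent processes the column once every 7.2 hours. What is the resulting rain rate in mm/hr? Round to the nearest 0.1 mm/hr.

Each overturning extracts ε × PW = 0.40 × 47.2 = 18.88 mm.
Rate = ε·PW / τ = 18.88 / 7.2 h = 2.6 mm/hr.

R ≈ 2.6 mm/hr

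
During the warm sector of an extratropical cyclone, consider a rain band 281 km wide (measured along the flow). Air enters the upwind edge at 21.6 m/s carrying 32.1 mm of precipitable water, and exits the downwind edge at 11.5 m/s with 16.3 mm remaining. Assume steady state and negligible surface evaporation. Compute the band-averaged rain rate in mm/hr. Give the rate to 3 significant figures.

R ≈ 6.48 mm/hr

Column moisture flux per unit crosswind length is F = V × PW.
Inflow: F_in = 21.6 × 32.1 = 693.36 mm·m/s
Outflow: F_out = 11.5 × 16.3 = 187.45 mm·m/s
Steady-state rate R = (F_in − F_out)/L = (693.36 − 187.45) / 281000 m = 1.800e-03 mm/s.
R = 1.800e-03 × 3600 = 6.48 mm/hr.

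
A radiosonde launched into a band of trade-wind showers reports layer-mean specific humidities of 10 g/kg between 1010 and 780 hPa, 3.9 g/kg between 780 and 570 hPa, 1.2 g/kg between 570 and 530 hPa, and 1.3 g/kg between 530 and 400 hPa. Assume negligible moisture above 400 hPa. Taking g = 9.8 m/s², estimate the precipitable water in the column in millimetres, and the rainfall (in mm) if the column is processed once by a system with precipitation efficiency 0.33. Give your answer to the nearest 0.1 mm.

Precipitable water is the column-integrated vapour mass per unit area: PW = (1/g) Σ q̄ Δp, with q in kg/kg and Δp in Pa (1 kg/m² of water = 1 mm).
Layer 1010–780 hPa: Δp = 230 hPa = 23000 Pa, q̄ = 0.01 kg/kg → 0.01 × 23000 / 9.8 = 23.47 mm
Layer 780–570 hPa: Δp = 210 hPa = 21000 Pa, q̄ = 0.0039 kg/kg → 0.0039 × 21000 / 9.8 = 8.36 mm
Layer 570–530 hPa: Δp = 40 hPa = 4000 Pa, q̄ = 0.0012 kg/kg → 0.0012 × 4000 / 9.8 = 0.49 mm
Layer 530–400 hPa: Δp = 130 hPa = 13000 Pa, q̄ = 0.0013 kg/kg → 0.0013 × 13000 / 9.8 = 1.72 mm
PW = 23.47 + 8.36 + 0.49 + 1.72 = 34.04 ≈ 34.0 mm.
Rainfall = ε × PW = 0.33 × 34.0 = 11.2 mm.

PW ≈ 34.0 mm; rainfall ≈ 11.2 mm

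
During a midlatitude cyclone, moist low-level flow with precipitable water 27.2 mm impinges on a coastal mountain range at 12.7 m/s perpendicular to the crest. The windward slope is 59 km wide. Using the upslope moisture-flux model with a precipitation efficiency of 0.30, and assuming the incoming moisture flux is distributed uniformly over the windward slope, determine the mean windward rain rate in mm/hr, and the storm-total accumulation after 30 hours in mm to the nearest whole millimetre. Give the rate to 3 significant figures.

Incoming column moisture flux per unit ridge length: F = V × PW = 12.7 × 27.2 = 345.44 mm·m/s.
Spread over the 59 km slope with efficiency ε = 0.30: R = ε·F/W = 0.30 × 345.44 / 59000 m = 1.756e-03 mm/s.
R = 1.756e-03 × 3600 = 6.32 mm/hr.
Over 30 h: total = 6.32 × 30 = 189.6 ≈ 190 mm.

R ≈ 6.32 mm/hr; total ≈ 190 mm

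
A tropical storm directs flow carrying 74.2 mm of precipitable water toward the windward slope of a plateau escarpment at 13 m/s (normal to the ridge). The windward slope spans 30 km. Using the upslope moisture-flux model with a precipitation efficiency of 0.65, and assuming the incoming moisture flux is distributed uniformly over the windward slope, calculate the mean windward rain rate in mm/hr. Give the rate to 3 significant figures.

R ≈ 75.2 mm/hr

Incoming column moisture flux per unit ridge length: F = V × PW = 13 × 74.2 = 964.6 mm·m/s.
Spread over the 30 km slope with efficiency ε = 0.65: R = ε·F/W = 0.65 × 964.6 / 30000 m = 2.090e-02 mm/s.
R = 2.090e-02 × 3600 = 75.2 mm/hr.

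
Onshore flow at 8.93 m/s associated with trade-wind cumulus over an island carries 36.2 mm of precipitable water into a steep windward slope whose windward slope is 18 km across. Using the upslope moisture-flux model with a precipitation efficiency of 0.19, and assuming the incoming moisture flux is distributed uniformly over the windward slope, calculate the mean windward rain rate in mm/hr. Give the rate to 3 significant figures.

Incoming column moisture flux per unit ridge length: F = V × PW = 8.93 × 36.2 = 323.266 mm·m/s.
Spread over the 18 km slope with efficiency ε = 0.19: R = ε·F/W = 0.19 × 323.266 / 18000 m = 3.412e-03 mm/s.
R = 3.412e-03 × 3600 = 12.3 mm/hr.

R ≈ 12.3 mm/hr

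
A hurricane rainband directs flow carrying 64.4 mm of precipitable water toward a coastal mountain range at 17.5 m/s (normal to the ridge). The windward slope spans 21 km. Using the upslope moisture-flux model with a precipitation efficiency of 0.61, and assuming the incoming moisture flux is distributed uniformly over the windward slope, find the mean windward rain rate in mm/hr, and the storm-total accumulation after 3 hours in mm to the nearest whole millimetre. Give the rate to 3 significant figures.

Incoming column moisture flux per unit ridge length: F = V × PW = 17.5 × 64.4 = 1127 mm·m/s.
Spread over the 21 km slope with efficiency ε = 0.61: R = ε·F/W = 0.61 × 1127 / 21000 m = 3.274e-02 mm/s.
R = 3.274e-02 × 3600 = 118 mm/hr.
Over 3 h: total = 118 × 3 = 354 mm.

R ≈ 118 mm/hr; total ≈ 354 mm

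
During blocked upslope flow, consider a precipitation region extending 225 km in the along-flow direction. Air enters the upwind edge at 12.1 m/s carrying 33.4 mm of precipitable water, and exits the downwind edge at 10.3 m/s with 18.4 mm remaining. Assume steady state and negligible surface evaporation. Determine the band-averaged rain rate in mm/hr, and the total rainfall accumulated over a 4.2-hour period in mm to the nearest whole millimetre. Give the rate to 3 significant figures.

R ≈ 3.43 mm/hr; total ≈ 14 mm

Column moisture flux per unit crosswind length is F = V × PW.
Inflow: F_in = 12.1 × 33.4 = 404.14 mm·m/s
Outflow: F_out = 10.3 × 18.4 = 189.52 mm·m/s
Steady-state rate R = (F_in − F_out)/L = (404.14 − 189.52) / 225000 m = 9.539e-04 mm/s.
R = 9.539e-04 × 3600 = 3.43 mm/hr.
Over 4.2 h: total = 3.43 × 4.2 = 14.406 ≈ 14 mm.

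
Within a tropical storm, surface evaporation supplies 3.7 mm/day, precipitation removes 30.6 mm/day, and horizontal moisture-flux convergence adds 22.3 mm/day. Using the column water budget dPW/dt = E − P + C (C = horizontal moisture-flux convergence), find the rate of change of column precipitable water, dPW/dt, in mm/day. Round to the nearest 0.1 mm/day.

dPW/dt ≈ -4.6 mm/day

dPW/dt = E − P + C = 3.7 − 30.6 + (22.3) = -4.6 mm/day.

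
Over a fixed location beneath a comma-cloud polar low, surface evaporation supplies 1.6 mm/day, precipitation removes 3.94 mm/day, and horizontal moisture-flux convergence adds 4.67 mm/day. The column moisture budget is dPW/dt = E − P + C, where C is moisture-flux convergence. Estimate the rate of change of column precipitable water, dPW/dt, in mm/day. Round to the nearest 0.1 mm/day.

dPW/dt = E − P + C = 1.6 − 3.94 + (4.67) = 2.3 mm/day.

dPW/dt ≈ 2.3 mm/day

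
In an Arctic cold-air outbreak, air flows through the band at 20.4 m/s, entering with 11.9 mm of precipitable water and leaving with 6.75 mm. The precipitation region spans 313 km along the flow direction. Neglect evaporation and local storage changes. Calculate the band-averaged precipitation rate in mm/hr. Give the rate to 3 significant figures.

Column moisture flux per unit crosswind length is F = V × PW.
Inflow: F_in = 20.4 × 11.9 = 242.76 mm·m/s
Outflow: F_out = 20.4 × 6.75 = 137.7 mm·m/s
Steady-state rate R = (F_in − F_out)/L = (242.76 − 137.7) / 313000 m = 3.357e-04 mm/s.
R = 3.357e-04 × 3600 = 1.21 mm/hr.

R ≈ 1.21 mm/hr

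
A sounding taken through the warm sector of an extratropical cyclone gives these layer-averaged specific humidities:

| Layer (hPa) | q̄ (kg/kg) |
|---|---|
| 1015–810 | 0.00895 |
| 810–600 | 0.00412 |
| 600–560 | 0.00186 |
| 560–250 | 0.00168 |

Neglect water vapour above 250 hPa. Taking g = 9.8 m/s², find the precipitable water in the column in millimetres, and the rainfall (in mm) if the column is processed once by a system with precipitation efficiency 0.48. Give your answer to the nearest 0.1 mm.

Precipitable water is the column-integrated vapour mass per unit area: PW = (1/g) Σ q̄ Δp, with q in kg/kg and Δp in Pa (1 kg/m² of water = 1 mm).
Layer 1015–810 hPa: Δp = 205 hPa = 20500 Pa, q̄ = 0.00895 kg/kg → 0.00895 × 20500 / 9.8 = 18.72 mm
Layer 810–600 hPa: Δp = 210 hPa = 21000 Pa, q̄ = 0.00412 kg/kg → 0.00412 × 21000 / 9.8 = 8.83 mm
Layer 600–560 hPa: Δp = 40 hPa = 4000 Pa, q̄ = 0.00186 kg/kg → 0.00186 × 4000 / 9.8 = 0.76 mm
Layer 560–250 hPa: Δp = 310 hPa = 31000 Pa, q̄ = 0.00168 kg/kg → 0.00168 × 31000 / 9.8 = 5.31 mm
PW = 18.72 + 8.83 + 0.76 + 5.31 = 33.62 ≈ 33.6 mm.
Rainfall = ε × PW = 0.48 × 33.6 = 16.1 mm.

PW ≈ 33.6 mm; rainfall ≈ 16.1 mm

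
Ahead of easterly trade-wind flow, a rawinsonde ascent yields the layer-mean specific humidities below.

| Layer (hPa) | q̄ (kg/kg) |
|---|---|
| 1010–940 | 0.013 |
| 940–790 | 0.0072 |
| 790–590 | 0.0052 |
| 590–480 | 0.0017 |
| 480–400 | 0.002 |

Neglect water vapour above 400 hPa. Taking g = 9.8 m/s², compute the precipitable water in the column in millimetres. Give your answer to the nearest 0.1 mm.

Precipitable water is the column-integrated vapour mass per unit area: PW = (1/g) Σ q̄ Δp, with q in kg/kg and Δp in Pa (1 kg/m² of water = 1 mm).
Layer 1010–940 hPa: Δp = 70 hPa = 7000 Pa, q̄ = 0.013 kg/kg → 0.013 × 7000 / 9.8 = 9.29 mm
Layer 940–790 hPa: Δp = 150 hPa = 15000 Pa, q̄ = 0.0072 kg/kg → 0.0072 × 15000 / 9.8 = 11.02 mm
Layer 790–590 hPa: Δp = 200 hPa = 20000 Pa, q̄ = 0.0052 kg/kg → 0.0052 × 20000 / 9.8 = 10.61 mm
Layer 590–480 hPa: Δp = 110 hPa = 11000 Pa, q̄ = 0.0017 kg/kg → 0.0017 × 11000 / 9.8 = 1.91 mm
Layer 480–400 hPa: Δp = 80 hPa = 8000 Pa, q̄ = 0.002 kg/kg → 0.002 × 8000 / 9.8 = 1.63 mm
PW = 9.29 + 11.02 + 10.61 + 1.91 + 1.63 = 34.46 ≈ 34.5 mm.

PW ≈ 34.5 mm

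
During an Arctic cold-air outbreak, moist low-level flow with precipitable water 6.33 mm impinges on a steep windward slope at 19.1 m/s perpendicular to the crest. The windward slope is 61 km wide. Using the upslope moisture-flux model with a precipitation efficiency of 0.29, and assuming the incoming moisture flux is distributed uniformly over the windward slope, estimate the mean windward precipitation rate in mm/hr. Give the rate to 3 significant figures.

Incoming column moisture flux per unit ridge length: F = V × PW = 19.1 × 6.33 = 120.903 mm·m/s.
Spread over the 61 km slope with efficiency ε = 0.29: R = ε·F/W = 0.29 × 120.903 / 61000 m = 5.748e-04 mm/s.
R = 5.748e-04 × 3600 = 2.07 mm/hr.

R ≈ 2.07 mm/hr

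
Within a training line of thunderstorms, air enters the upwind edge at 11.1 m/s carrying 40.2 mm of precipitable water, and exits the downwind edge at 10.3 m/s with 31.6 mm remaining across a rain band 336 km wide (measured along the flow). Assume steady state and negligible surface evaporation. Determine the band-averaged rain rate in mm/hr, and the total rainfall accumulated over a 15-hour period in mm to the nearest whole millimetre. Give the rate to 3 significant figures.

Column moisture flux per unit crosswind length is F = V × PW.
Inflow: F_in = 11.1 × 40.2 = 446.22 mm·m/s
Outflow: F_out = 10.3 × 31.6 = 325.48 mm·m/s
Steady-state rate R = (F_in − F_out)/L = (446.22 − 325.48) / 336000 m = 3.593e-04 mm/s.
R = 3.593e-04 × 3600 = 1.29 mm/hr.
Over 15 h: total = 1.29 × 15 = 19.35 ≈ 19 mm.

R ≈ 1.29 mm/hr; total ≈ 19 mm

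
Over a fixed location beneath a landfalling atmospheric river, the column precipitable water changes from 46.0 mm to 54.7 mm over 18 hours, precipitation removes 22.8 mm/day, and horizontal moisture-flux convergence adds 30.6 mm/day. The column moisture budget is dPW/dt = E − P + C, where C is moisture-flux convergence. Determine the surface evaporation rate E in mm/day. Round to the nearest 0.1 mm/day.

dPW/dt = (54.7 − 46.0) mm / (18/24 day) = +11.600 mm/day.
E = dPW/dt + P − C = (+11.600) + 22.8 − (30.6) = 3.8 mm/day.

E ≈ 3.8 mm/day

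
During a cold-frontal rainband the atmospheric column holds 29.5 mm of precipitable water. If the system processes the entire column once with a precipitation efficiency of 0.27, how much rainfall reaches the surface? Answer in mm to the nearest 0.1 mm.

Rainfall = ε × PW = 0.27 × 29.5 = 8.0 mm.

rainfall ≈ 8.0 mm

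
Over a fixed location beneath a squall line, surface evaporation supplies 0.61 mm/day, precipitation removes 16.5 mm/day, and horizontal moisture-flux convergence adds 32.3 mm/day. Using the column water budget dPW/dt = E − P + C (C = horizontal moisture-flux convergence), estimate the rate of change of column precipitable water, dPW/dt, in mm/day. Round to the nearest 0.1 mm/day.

dPW/dt = E − P + C = 0.61 − 16.5 + (32.3) = 16.4 mm/day.

dPW/dt ≈ 16.4 mm/day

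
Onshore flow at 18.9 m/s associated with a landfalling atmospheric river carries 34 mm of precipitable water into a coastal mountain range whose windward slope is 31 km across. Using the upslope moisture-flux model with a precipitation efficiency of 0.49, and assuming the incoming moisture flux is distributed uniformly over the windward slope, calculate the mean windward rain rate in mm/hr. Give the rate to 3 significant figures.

Incoming column moisture flux per unit ridge length: F = V × PW = 18.9 × 34 = 642.6 mm·m/s.
Spread over the 31 km slope with efficiency ε = 0.49: R = ε·F/W = 0.49 × 642.6 / 31000 m = 1.016e-02 mm/s.
R = 1.016e-02 × 3600 = 36.6 mm/hr.

R ≈ 36.6 mm/hr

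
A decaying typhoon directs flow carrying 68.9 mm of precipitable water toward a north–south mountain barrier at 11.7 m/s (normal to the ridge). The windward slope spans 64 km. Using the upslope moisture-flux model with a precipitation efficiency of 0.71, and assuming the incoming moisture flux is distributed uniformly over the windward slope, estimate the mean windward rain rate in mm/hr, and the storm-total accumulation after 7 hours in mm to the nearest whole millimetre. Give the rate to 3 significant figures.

Incoming column moisture flux per unit ridge length: F = V × PW = 11.7 × 68.9 = 806.13 mm·m/s.
Spread over the 64 km slope with efficiency ε = 0.71: R = ε·F/W = 0.71 × 806.13 / 64000 m = 8.943e-03 mm/s.
R = 8.943e-03 × 3600 = 32.2 mm/hr.
Over 7 h: total = 32.2 × 7 = 225.4 ≈ 225 mm.

R ≈ 32.2 mm/hr; total ≈ 225 mm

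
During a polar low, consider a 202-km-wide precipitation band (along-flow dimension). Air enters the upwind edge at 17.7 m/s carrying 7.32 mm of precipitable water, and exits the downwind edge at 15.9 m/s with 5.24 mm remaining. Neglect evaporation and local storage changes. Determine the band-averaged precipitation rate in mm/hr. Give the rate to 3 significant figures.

R ≈ 0.824 mm/hr

Column moisture flux per unit crosswind length is F = V × PW.
Inflow: F_in = 17.7 × 7.32 = 129.564 mm·m/s
Outflow: F_out = 15.9 × 5.24 = 83.316 mm·m/s
Steady-state rate R = (F_in − F_out)/L = (129.564 − 83.316) / 202000 m = 2.290e-04 mm/s.
R = 2.290e-04 × 3600 = 0.824 mm/hr.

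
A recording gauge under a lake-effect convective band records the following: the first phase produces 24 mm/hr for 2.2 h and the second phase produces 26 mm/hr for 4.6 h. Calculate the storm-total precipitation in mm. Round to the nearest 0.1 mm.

total ≈ 172.4 mm

Total = Σ Rᵢ Δtᵢ = 24 × 2.2 + 26 × 4.6
      = 52.8 + 119.6 = 172.4 mm.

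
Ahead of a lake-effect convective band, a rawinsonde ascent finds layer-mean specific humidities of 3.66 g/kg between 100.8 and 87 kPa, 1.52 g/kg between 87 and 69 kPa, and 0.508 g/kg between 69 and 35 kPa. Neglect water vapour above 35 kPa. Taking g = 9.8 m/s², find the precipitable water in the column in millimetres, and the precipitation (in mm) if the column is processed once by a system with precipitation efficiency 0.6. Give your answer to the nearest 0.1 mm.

PW ≈ 9.7 mm; precipitation ≈ 5.8 mm

Precipitable water is the column-integrated vapour mass per unit area: PW = (1/g) Σ q̄ Δp, with q in kg/kg and Δp in Pa (1 kg/m² of water = 1 mm).
Layer 100.8–87 kPa: Δp = 138 hPa = 13800 Pa, q̄ = 0.00366 kg/kg → 0.00366 × 13800 / 9.8 = 5.15 mm
Layer 87–69 kPa: Δp = 180 hPa = 18000 Pa, q̄ = 0.00152 kg/kg → 0.00152 × 18000 / 9.8 = 2.79 mm
Layer 69–35 kPa: Δp = 340 hPa = 34000 Pa, q̄ = 0.000508 kg/kg → 0.000508 × 34000 / 9.8 = 1.76 mm
PW = 5.15 + 2.79 + 1.76 = 9.70 ≈ 9.7 mm.
Precipitation = ε × PW = 0.6 × 9.7 = 5.8 mm.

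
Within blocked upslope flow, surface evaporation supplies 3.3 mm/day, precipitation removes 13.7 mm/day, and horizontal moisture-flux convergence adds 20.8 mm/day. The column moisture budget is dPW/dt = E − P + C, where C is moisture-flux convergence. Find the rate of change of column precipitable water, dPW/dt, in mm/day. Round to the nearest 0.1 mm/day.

dPW/dt ≈ 10.4 mm/day

dPW/dt = E − P + C = 3.3 − 13.7 + (20.8) = 10.4 mm/day.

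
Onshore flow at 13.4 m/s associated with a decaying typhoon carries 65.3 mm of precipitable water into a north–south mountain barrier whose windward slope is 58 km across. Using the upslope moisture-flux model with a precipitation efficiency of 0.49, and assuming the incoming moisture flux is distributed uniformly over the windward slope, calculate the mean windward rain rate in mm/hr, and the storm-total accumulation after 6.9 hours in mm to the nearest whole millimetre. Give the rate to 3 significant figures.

Incoming column moisture flux per unit ridge length: F = V × PW = 13.4 × 65.3 = 875.02 mm·m/s.
Spread over the 58 km slope with efficiency ε = 0.49: R = ε·F/W = 0.49 × 875.02 / 58000 m = 7.392e-03 mm/s.
R = 7.392e-03 × 3600 = 26.6 mm/hr.
Over 6.9 h: total = 26.6 × 6.9 = 183.54 ≈ 184 mm.

R ≈ 26.6 mm/hr; total ≈ 184 mm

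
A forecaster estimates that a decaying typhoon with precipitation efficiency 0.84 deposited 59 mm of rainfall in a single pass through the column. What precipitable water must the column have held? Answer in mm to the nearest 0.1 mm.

PW ≈ 70.2 mm

PW = rainfall / ε = 59 / 0.84 = 70.2 mm.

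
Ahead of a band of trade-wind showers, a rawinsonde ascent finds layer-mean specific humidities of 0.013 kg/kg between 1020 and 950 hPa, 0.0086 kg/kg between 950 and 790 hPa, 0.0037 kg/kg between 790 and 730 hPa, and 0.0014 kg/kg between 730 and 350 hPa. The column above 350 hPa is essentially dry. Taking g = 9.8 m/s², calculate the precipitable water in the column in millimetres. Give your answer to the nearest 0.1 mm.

PW ≈ 31.0 mm

Precipitable water is the column-integrated vapour mass per unit area: PW = (1/g) Σ q̄ Δp, with q in kg/kg and Δp in Pa (1 kg/m² of water = 1 mm).
Layer 1020–950 hPa: Δp = 70 hPa = 7000 Pa, q̄ = 0.013 kg/kg → 0.013 × 7000 / 9.8 = 9.29 mm
Layer 950–790 hPa: Δp = 160 hPa = 16000 Pa, q̄ = 0.0086 kg/kg → 0.0086 × 16000 / 9.8 = 14.04 mm
Layer 790–730 hPa: Δp = 60 hPa = 6000 Pa, q̄ = 0.0037 kg/kg → 0.0037 × 6000 / 9.8 = 2.27 mm
Layer 730–350 hPa: Δp = 380 hPa = 38000 Pa, q̄ = 0.0014 kg/kg → 0.0014 × 38000 / 9.8 = 5.43 mm
PW = 9.29 + 14.04 + 2.27 + 5.43 = 31.03 ≈ 31.0 mm.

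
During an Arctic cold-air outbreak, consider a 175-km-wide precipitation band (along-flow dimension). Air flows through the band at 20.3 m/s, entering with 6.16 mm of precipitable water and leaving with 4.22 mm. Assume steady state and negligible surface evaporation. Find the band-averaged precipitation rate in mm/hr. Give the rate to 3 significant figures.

Column moisture flux per unit crosswind length is F = V × PW.
Inflow: F_in = 20.3 × 6.16 = 125.048 mm·m/s
Outflow: F_out = 20.3 × 4.22 = 85.666 mm·m/s
Steady-state rate R = (F_in − F_out)/L = (125.048 − 85.666) / 175000 m = 2.250e-04 mm/s.
R = 2.250e-04 × 3600 = 0.810 mm/hr.

R ≈ 0.810 mm/hr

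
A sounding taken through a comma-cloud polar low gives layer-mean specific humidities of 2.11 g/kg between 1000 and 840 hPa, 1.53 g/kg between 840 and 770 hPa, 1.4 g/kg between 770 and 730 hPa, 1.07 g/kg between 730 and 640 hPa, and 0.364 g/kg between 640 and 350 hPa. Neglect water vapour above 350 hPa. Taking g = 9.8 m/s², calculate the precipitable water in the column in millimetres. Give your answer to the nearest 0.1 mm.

Precipitable water is the column-integrated vapour mass per unit area: PW = (1/g) Σ q̄ Δp, with q in kg/kg and Δp in Pa (1 kg/m² of water = 1 mm).
Layer 1000–840 hPa: Δp = 160 hPa = 16000 Pa, q̄ = 0.00211 kg/kg → 0.00211 × 16000 / 9.8 = 3.44 mm
Layer 840–770 hPa: Δp = 70 hPa = 7000 Pa, q̄ = 0.00153 kg/kg → 0.00153 × 7000 / 9.8 = 1.09 mm
Layer 770–730 hPa: Δp = 40 hPa = 4000 Pa, q̄ = 0.0014 kg/kg → 0.0014 × 4000 / 9.8 = 0.57 mm
Layer 730–640 hPa: Δp = 90 hPa = 9000 Pa, q̄ = 0.00107 kg/kg → 0.00107 × 9000 / 9.8 = 0.98 mm
Layer 640–350 hPa: Δp = 290 hPa = 29000 Pa, q̄ = 0.000364 kg/kg → 0.000364 × 29000 / 9.8 = 1.08 mm
PW = 3.44 + 1.09 + 0.57 + 0.98 + 1.08 = 7.16 ≈ 7.2 mm.

PW ≈ 7.2 mm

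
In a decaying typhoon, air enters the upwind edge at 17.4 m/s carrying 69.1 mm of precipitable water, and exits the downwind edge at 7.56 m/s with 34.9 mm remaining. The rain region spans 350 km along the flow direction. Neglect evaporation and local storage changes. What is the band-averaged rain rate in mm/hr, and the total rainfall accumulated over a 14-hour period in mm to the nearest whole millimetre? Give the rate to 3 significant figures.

R ≈ 9.65 mm/hr; total ≈ 135 mm

Column moisture flux per unit crosswind length is F = V × PW.
Inflow: F_in = 17.4 × 69.1 = 1202.34 mm·m/s
Outflow: F_out = 7.56 × 34.9 = 263.844 mm·m/s
Steady-state rate R = (F_in − F_out)/L = (1202.34 − 263.844) / 350000 m = 2.681e-03 mm/s.
R = 2.681e-03 × 3600 = 9.65 mm/hr.
Over 14 h: total = 9.65 × 14 = 135.1 ≈ 135 mm.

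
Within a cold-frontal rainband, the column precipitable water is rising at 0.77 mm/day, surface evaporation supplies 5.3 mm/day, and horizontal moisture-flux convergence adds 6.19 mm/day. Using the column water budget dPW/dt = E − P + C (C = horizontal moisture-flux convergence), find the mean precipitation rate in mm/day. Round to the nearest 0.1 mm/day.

dPW/dt = +0.77 mm/day.
P = E + C − dPW/dt = 5.3 + (6.19) − (+0.77) = 10.7 mm/day.

P ≈ 10.7 mm/day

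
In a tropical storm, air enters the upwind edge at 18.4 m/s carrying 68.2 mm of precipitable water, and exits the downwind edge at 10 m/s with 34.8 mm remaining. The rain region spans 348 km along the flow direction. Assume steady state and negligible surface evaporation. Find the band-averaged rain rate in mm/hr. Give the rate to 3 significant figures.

Column moisture flux per unit crosswind length is F = V × PW.
Inflow: F_in = 18.4 × 68.2 = 1254.88 mm·m/s
Outflow: F_out = 10 × 34.8 = 348 mm·m/s
Steady-state rate R = (F_in − F_out)/L = (1254.88 − 348) / 348000 m = 2.606e-03 mm/s.
R = 2.606e-03 × 3600 = 9.38 mm/hr.

R ≈ 9.38 mm/hr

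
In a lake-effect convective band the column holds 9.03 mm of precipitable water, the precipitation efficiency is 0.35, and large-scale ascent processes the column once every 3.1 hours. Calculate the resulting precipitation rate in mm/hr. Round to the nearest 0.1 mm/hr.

R ≈ 1.0 mm/hr

Each overturning extracts ε × PW = 0.35 × 9.03 = 3.1605 mm.
Rate = ε·PW / τ = 3.1605 / 3.1 h = 1.0 mm/hr.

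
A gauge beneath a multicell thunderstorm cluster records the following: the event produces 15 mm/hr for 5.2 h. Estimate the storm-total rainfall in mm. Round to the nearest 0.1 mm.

total ≈ 78.0 mm

Total = Σ Rᵢ Δtᵢ = 15 × 5.2
      = 78 = 78.0 mm.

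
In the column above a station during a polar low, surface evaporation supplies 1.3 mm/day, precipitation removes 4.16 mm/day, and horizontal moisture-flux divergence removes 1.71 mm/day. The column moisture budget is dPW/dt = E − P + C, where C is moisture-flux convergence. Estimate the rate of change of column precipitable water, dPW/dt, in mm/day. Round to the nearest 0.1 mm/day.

dPW/dt ≈ -4.6 mm/day

dPW/dt = E − P + C = 1.3 − 4.16 + (-1.71) = -4.6 mm/day.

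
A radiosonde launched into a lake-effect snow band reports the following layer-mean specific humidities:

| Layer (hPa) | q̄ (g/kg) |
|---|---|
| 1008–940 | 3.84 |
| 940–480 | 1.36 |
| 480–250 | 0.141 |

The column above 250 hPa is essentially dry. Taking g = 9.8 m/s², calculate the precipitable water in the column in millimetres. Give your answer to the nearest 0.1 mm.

Precipitable water is the column-integrated vapour mass per unit area: PW = (1/g) Σ q̄ Δp, with q in kg/kg and Δp in Pa (1 kg/m² of water = 1 mm).
Layer 1008–940 hPa: Δp = 68 hPa = 6800 Pa, q̄ = 0.00384 kg/kg → 0.00384 × 6800 / 9.8 = 2.66 mm
Layer 940–480 hPa: Δp = 460 hPa = 46000 Pa, q̄ = 0.00136 kg/kg → 0.00136 × 46000 / 9.8 = 6.38 mm
Layer 480–250 hPa: Δp = 230 hPa = 23000 Pa, q̄ = 0.000141 kg/kg → 0.000141 × 23000 / 9.8 = 0.33 mm
PW = 2.66 + 6.38 + 0.33 = 9.37 ≈ 9.4 mm.

PW ≈ 9.4 mm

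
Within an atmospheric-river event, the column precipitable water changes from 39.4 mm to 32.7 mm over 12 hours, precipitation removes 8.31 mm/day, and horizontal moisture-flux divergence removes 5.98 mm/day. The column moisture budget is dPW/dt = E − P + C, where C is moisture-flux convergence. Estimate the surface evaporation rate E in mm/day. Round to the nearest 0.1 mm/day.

dPW/dt = (32.7 − 39.4) mm / (12/24 day) = -13.400 mm/day.
E = dPW/dt + P − C = (-13.400) + 8.31 − (-5.98) = 0.9 mm/day.

E ≈ 0.9 mm/day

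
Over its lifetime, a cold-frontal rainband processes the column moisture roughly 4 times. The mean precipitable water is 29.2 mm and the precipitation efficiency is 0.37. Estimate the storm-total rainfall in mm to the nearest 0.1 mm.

rainfall ≈ 43.2 mm

Each cycle deposits ε × PW = 0.37 × 29.2 = 10.804 mm.
Over 4 cycles: 4 × 10.804 = 43.2 mm.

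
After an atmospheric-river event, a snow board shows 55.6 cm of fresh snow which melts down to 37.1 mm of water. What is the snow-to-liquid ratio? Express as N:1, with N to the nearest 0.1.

Ratio = snow depth / SWE = 556 mm / 37.1 mm = 15.0, i.e. 15.0:1.

ratio ≈ 15.0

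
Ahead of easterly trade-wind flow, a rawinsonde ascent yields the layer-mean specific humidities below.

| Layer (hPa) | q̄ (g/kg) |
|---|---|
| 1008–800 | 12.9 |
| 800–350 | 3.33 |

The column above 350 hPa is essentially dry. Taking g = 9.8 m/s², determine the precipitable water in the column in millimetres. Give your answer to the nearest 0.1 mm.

PW ≈ 42.7 mm

Precipitable water is the column-integrated vapour mass per unit area: PW = (1/g) Σ q̄ Δp, with q in kg/kg and Δp in Pa (1 kg/m² of water = 1 mm).
Layer 1008–800 hPa: Δp = 208 hPa = 20800 Pa, q̄ = 0.0129 kg/kg → 0.0129 × 20800 / 9.8 = 27.38 mm
Layer 800–350 hPa: Δp = 450 hPa = 45000 Pa, q̄ = 0.00333 kg/kg → 0.00333 × 45000 / 9.8 = 15.29 mm
PW = 27.38 + 15.29 = 42.67 ≈ 42.7 mm.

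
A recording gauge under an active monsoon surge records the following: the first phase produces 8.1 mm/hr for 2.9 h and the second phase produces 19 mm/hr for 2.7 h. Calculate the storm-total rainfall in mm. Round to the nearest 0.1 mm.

Total = Σ Rᵢ Δtᵢ = 8.1 × 2.9 + 19 × 2.7
      = 23.49 + 51.3 = 74.8 mm.

total ≈ 74.8 mm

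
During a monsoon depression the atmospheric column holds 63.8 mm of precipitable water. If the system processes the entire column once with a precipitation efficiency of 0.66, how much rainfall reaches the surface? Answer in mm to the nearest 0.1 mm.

rainfall ≈ 42.1 mm

Rainfall = ε × PW = 0.66 × 63.8 = 42.1 mm.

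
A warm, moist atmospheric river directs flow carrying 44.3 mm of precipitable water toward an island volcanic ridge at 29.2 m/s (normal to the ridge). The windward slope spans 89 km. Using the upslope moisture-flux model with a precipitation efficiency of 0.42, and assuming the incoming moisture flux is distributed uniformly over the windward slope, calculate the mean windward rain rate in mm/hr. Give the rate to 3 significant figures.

R ≈ 22.0 mm/hr

Incoming column moisture flux per unit ridge length: F = V × PW = 29.2 × 44.3 = 1293.56 mm·m/s.
Spread over the 89 km slope with efficiency ε = 0.42: R = ε·F/W = 0.42 × 1293.56 / 89000 m = 6.104e-03 mm/s.
R = 6.104e-03 × 3600 = 22.0 mm/hr.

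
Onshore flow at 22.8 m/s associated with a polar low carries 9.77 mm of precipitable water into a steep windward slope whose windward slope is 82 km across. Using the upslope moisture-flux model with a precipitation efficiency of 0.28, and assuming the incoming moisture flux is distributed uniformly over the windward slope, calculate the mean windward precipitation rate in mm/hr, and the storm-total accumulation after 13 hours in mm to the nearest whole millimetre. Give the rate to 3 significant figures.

Incoming column moisture flux per unit ridge length: F = V × PW = 22.8 × 9.77 = 222.756 mm·m/s.
Spread over the 82 km slope with efficiency ε = 0.28: R = ε·F/W = 0.28 × 222.756 / 82000 m = 7.606e-04 mm/s.
R = 7.606e-04 × 3600 = 2.74 mm/hr.
Over 13 h: total = 2.74 × 13 = 35.62 ≈ 36 mm.

R ≈ 2.74 mm/hr; total ≈ 36 mm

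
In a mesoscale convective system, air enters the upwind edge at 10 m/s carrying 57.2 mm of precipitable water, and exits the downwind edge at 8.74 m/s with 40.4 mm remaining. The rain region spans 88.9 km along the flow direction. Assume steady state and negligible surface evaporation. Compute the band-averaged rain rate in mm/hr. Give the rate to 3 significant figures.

R ≈ 8.86 mm/hr

Column moisture flux per unit crosswind length is F = V × PW.
Inflow: F_in = 10 × 57.2 = 572 mm·m/s
Outflow: F_out = 8.74 × 40.4 = 353.096 mm·m/s
Steady-state rate R = (F_in − F_out)/L = (572 − 353.096) / 88900 m = 2.462e-03 mm/s.
R = 2.462e-03 × 3600 = 8.86 mm/hr.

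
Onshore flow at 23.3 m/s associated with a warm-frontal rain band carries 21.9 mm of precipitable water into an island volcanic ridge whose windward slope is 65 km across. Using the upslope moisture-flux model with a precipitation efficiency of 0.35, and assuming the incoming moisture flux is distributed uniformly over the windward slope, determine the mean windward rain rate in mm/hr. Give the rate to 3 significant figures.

R ≈ 9.89 mm/hr

Incoming column moisture flux per unit ridge length: F = V × PW = 23.3 × 21.9 = 510.27 mm·m/s.
Spread over the 65 km slope with efficiency ε = 0.35: R = ε·F/W = 0.35 × 510.27 / 65000 m = 2.748e-03 mm/s.
R = 2.748e-03 × 3600 = 9.89 mm/hr.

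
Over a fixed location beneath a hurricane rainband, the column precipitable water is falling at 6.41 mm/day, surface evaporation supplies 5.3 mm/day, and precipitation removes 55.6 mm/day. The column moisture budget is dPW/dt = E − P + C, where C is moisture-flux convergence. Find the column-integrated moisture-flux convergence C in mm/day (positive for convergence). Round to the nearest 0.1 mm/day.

C ≈ 43.9 mm/day

dPW/dt = -6.41 mm/day.
C = dPW/dt − E + P = (-6.41) − 5.3 + 55.6 = 43.9 mm/day.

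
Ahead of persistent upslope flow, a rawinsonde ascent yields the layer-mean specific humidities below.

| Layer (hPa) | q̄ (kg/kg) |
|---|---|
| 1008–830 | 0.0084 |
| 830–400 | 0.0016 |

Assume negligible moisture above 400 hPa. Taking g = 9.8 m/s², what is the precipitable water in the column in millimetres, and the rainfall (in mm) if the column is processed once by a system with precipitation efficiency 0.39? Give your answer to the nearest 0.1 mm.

PW ≈ 22.3 mm; rainfall ≈ 8.7 mm

Precipitable water is the column-integrated vapour mass per unit area: PW = (1/g) Σ q̄ Δp, with q in kg/kg and Δp in Pa (1 kg/m² of water = 1 mm).
Layer 1008–830 hPa: Δp = 178 hPa = 17800 Pa, q̄ = 0.0084 kg/kg → 0.0084 × 17800 / 9.8 = 15.26 mm
Layer 830–400 hPa: Δp = 430 hPa = 43000 Pa, q̄ = 0.0016 kg/kg → 0.0016 × 43000 / 9.8 = 7.02 mm
PW = 15.26 + 7.02 = 22.28 ≈ 22.3 mm.
Rainfall = ε × PW = 0.39 × 22.3 = 8.7 mm.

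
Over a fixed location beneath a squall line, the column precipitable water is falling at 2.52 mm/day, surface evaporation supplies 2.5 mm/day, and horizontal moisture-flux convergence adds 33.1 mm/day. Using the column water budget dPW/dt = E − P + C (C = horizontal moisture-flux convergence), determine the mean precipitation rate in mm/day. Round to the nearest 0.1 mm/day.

dPW/dt = -2.52 mm/day.
P = E + C − dPW/dt = 2.5 + (33.1) − (-2.52) = 38.1 mm/day.

P ≈ 38.1 mm/day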